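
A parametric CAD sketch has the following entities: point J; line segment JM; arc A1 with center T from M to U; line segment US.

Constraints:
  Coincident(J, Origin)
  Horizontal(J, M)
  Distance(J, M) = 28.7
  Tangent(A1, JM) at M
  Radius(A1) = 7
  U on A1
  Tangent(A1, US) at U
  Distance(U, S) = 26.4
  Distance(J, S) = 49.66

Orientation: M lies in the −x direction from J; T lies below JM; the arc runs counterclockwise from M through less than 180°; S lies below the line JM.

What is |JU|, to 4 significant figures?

36.30

Checks: |TU| = 7.000 ✓; ∠(TU, US) = 90.00° ✓; |US| = 26.40 ✓; |JS| = 49.66 ✓.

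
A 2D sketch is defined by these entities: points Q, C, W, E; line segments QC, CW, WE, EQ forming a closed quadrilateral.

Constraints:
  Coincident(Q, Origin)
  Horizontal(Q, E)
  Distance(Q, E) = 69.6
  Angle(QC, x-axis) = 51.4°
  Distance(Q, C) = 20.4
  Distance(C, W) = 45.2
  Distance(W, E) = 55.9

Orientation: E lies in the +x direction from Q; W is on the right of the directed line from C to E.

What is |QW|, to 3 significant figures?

35.6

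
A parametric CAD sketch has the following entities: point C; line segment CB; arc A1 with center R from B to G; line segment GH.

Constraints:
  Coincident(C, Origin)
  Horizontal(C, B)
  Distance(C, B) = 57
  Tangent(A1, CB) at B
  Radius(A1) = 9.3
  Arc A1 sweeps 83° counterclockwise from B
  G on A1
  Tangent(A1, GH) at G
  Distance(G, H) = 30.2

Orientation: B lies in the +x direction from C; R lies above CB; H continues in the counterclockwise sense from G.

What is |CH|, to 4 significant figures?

79.64

C is at the origin; CB is horizontal with |CB| = 57.0 and B on the +x side, so B = (57.00, 0.000). Tangency of A1 to CB means the radius RB is perpendicular to CB, so R = B + (0, 9.3) = (57.00, 9.300). On A1, B sits at bearing -90° from R; an 83° counterclockwise sweep puts G at bearing -7°, so G = R + 9.3·(cos -7°, sin -7°) = (66.23, 8.167). The tangent condition forces RG to be normal to GH, so GH runs along (−sin -7°, cos -7°); with |GH| = 30.2, H = (69.91, 38.14). Then |CH| = |H − C| = 79.64.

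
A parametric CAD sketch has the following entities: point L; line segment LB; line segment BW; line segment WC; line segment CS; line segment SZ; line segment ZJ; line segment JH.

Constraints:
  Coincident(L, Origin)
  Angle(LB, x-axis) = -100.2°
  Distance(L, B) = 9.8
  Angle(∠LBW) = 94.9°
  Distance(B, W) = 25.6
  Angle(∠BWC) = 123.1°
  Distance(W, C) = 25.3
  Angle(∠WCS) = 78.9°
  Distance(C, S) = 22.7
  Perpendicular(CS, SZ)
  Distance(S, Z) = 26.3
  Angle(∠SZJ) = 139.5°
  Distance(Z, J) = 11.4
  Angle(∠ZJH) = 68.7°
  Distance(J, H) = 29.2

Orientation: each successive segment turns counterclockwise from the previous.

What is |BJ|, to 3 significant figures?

13.3

L is at the origin; LB runs at -100.2° with length 9.8, so B = (-1.74, -9.65). ∠LBW = 94.9° gives BW at -15.1° from the x-axis; with |BW| = 25.6, W = (23.0, -16.3). ∠BWC = 123.1° gives WC at 41.8° from the x-axis; with |WC| = 25.3, C = (41.8, 0.549). ∠WCS = 78.9° gives CS at 143° from the x-axis; with |CS| = 22.7, S = (23.7, 14.2). The perpendicularity gives SZ at right angles to CS, so SZ runs at -127°; with |SZ| = 26.3, Z = (7.87, -6.73). ∠SZJ = 139.5° gives ZJ at -86.6° from the x-axis; with |ZJ| = 11.4, J = (8.55, -18.1). Then |BJ| = |J − B| = 13.3.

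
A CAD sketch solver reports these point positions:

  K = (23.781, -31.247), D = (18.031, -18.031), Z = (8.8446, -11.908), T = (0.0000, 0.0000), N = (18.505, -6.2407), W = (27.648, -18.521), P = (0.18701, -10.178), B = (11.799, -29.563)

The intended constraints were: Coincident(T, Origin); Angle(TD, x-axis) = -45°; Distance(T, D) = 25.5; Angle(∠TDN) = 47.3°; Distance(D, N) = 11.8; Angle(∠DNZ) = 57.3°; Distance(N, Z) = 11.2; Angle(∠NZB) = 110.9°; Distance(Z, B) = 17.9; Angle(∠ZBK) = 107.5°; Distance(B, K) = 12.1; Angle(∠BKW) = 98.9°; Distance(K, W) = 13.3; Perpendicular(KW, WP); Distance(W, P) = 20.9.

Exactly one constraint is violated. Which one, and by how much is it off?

Distance(W, P) = 20.9 — off by 7.80.

T = (0.00, 0.00) ✓; TD at -45.00° ✓; |TD| = 25.50 ✓; ∠TDN = 47.30° ✓; |DN| = 11.80 ✓; ∠DNZ = 57.30° ✓; |NZ| = 11.20 ✓; ∠NZB = 110.9° ✓; |ZB| = 17.90 ✓; ∠ZBK = 107.5° ✓; |BK| = 12.10 ✓; ∠BKW = 98.90° ✓; |KW| = 13.30 ✓; ∠(KW, WP) = 90.00° ✓; |WP| = 28.70 ✗.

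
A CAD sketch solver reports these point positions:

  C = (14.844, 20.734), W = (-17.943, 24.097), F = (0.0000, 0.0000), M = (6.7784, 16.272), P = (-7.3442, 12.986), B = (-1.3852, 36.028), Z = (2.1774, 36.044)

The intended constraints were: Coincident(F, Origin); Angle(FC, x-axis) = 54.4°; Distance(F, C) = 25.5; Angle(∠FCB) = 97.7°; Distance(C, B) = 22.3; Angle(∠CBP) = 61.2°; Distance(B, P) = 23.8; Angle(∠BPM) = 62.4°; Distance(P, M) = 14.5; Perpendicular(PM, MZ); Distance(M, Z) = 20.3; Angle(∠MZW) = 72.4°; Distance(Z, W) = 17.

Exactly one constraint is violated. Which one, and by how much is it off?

Distance(Z, W) = 17 — off by 6.40.

F = (0.00, 0.00) ✓; FC at 54.40° ✓; |FC| = 25.50 ✓; ∠FCB = 97.70° ✓; |CB| = 22.30 ✓; ∠CBP = 61.20° ✓; |BP| = 23.80 ✓; ∠BPM = 62.40° ✓; |PM| = 14.50 ✓; ∠(PM, MZ) = 90.00° ✓; |MZ| = 20.30 ✓; ∠MZW = 72.40° ✓; |ZW| = 23.40 ✗.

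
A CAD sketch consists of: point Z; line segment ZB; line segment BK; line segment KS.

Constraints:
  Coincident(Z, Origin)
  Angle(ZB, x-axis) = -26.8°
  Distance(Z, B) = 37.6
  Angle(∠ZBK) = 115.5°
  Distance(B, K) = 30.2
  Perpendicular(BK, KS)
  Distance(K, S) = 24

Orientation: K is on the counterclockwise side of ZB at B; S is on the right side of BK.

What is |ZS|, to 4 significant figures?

74.22

Z is at the origin; ZB runs at -26.8° with length 37.6, so B = 37.6·(cos -26.8°, sin -26.8°) = (33.56, -16.95). ∠ZBK = 115.5°, so BK runs at -26.8° + (180° − 115.5°) = 37.70° from the x-axis; with |BK| = 30.2, K = B + 30.2·(cos 37.70°, sin 37.70°) = (57.46, 1.515). BK is perpendicular to KS; with |KS| = 24.0 on the right of BK, S = K + 24.0·(0.6115, -0.7912) = (72.13, -17.47). Then |ZS| = |S − Z| = 74.22.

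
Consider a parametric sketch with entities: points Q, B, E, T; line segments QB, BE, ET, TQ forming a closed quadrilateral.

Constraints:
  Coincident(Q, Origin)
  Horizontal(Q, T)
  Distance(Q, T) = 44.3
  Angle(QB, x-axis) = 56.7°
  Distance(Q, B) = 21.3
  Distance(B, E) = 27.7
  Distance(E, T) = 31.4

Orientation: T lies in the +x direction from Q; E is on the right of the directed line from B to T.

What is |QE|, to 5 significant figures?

17.441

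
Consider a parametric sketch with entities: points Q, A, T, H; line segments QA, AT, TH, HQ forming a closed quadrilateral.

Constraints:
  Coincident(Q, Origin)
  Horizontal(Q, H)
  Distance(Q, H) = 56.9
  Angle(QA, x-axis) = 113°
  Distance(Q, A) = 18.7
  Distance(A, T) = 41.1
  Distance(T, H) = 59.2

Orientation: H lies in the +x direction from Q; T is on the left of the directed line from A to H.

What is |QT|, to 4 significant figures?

51.51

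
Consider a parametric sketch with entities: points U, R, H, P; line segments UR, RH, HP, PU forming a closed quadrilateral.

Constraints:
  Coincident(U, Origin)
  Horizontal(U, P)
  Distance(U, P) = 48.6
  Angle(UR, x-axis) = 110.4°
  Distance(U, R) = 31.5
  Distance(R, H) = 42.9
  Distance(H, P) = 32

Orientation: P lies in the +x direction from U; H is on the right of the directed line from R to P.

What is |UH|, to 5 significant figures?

17.063

U is at the origin; UP is horizontal with |UP| = 48.6 and P in +x, so P = (48.6, 0). UR runs at 110.4° with |UR| = 31.5, so R = (-10.980, 29.524). H is determined by |RH| = 42.9 and |HP| = 32.0 together: it lies at the intersection of circle(R, 42.9) and circle(P, 32.0). With |RP| = 66.494, the foot of the radical line on RP is 39.386 from R and the perpendicular offset is √(42.9² − 39.386²) = 17.004. Taking the right-of-RP solution: H = (16.760, -3.1999).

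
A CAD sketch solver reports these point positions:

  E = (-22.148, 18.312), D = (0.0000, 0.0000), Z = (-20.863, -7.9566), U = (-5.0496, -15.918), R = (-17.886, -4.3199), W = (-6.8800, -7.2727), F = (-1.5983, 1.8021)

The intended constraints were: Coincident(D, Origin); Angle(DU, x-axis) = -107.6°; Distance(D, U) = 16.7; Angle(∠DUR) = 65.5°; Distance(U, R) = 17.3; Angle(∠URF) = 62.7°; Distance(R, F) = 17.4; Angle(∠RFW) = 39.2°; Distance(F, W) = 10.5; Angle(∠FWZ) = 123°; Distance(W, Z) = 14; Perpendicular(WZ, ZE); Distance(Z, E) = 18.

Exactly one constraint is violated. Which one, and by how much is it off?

Distance(Z, E) = 18 — off by 8.30.

D = (0.00, 0.00) ✓; DU at -107.6° ✓; |DU| = 16.70 ✓; ∠DUR = 65.50° ✓; |UR| = 17.30 ✓; ∠URF = 62.70° ✓; |RF| = 17.40 ✓; ∠RFW = 39.20° ✓; |FW| = 10.50 ✓; ∠FWZ = 123.0° ✓; |WZ| = 14.00 ✓; ∠(WZ, ZE) = 90.00° ✓; |ZE| = 26.30 ✗.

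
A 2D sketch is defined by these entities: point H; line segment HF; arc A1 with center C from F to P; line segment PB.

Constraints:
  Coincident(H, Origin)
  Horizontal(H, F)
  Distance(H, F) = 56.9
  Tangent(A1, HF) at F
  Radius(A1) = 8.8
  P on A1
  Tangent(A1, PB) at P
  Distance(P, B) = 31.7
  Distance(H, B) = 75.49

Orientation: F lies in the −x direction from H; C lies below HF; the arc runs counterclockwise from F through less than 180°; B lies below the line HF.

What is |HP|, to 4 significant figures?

66.35

H is at the origin; HF is horizontal with |HF| = 56.9 and F on the −x side, so F = (-56.90, 0.000). Since A1 is tangent to HF there, CF ⟂ HF, so C = F + (0, -8.8) = (-56.90, -8.800). Since CP ⟂ PB (tangency), |CB| = √(8.8² + 31.7²) = 32.90 regardless of where P sits on A1. So B lies on both circle(H, 75.49) and circle(C, 32.90); the below-HF intersection is B = (-63.35, -41.06). P is the foot of the tangent from B: P = (-65.68, -9.447).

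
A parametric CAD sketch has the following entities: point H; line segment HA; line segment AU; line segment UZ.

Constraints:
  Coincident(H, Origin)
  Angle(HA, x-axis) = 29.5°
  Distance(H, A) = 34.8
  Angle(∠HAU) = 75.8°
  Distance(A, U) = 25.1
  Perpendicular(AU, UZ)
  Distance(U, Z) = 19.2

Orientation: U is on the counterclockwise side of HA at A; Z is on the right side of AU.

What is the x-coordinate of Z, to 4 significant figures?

26.83

∠HAU = 75.8°, so AU runs at 29.5° + (180° − 75.8°) = 133.7° from the x-axis; with |AU| = 25.1, U = A + 25.1·(cos 133.7°, sin 133.7°) = (12.95, 35.28). The perpendicularity gives UZ at right angles to AU; with |UZ| = 19.2 on the right of AU, Z = U + 19.2·(0.7230, 0.6909) = (26.83, 48.55). So Z.x = 26.83.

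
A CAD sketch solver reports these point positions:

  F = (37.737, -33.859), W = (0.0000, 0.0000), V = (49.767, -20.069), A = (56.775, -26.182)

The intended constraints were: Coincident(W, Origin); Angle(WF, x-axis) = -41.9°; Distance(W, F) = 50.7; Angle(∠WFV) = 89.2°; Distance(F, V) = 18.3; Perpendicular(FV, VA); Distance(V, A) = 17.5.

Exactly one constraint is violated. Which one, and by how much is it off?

Distance(V, A) = 17.5 — off by 8.20.

W = (0.00, 0.00) ✓; WF at -41.90° ✓; |WF| = 50.70 ✓; ∠WFV = 89.20° ✓; |FV| = 18.30 ✓; ∠(FV, VA) = 90.00° ✓; |VA| = 9.300 ✗.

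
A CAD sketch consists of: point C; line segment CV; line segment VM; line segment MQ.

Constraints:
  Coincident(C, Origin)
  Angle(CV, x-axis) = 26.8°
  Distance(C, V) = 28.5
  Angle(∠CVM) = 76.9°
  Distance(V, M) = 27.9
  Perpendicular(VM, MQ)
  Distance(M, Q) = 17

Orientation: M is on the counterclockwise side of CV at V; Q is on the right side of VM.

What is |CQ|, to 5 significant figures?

49.629

C is at the origin; CV runs at 26.8° with length 28.5, so V = 28.5·(cos 26.8°, sin 26.8°) = (25.439, 12.850). ∠CVM = 76.9°, so VM runs at 26.8° + (180° − 76.9°) = 129.90° from the x-axis; with |VM| = 27.9, M = V + 27.9·(cos 129.90°, sin 129.90°) = (7.5423, 34.254). The perpendicularity gives MQ at right angles to VM; with |MQ| = 17.0 on the right of VM, Q = M + 17.0·(0.76717, 0.64145) = (20.584, 45.159). Then |CQ| = |Q − C| = 49.629.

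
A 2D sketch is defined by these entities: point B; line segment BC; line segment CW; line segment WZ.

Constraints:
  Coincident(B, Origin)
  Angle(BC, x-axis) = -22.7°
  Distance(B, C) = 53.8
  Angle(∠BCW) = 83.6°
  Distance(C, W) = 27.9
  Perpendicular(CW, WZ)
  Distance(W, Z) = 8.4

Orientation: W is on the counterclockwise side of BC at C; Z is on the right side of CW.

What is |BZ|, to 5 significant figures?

65.628

∠BCW = 83.6°, so CW runs at -22.7° + (180° − 83.6°) = 73.700° from the x-axis; with |CW| = 27.9, W = C + 27.9·(cos 73.700°, sin 73.700°) = (57.463, 6.0168). CW ⟂ WZ; with |WZ| = 8.4 on the right of CW, Z = W + 8.4·(0.95981, -0.28067) = (65.526, 3.6592). Then |BZ| = |Z − B| = 65.628.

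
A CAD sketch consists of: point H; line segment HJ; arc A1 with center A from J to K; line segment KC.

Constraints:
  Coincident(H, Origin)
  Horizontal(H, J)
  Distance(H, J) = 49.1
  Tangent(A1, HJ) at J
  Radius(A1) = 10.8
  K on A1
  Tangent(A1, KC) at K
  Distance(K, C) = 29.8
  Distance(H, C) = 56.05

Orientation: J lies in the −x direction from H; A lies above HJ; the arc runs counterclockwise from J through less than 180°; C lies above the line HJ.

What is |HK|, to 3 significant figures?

39.8

Checks: H = (0.00, 0.00) ✓; |AK| = 10.80 ✓; ∠(AK, KC) = 90.00° ✓; |KC| = 29.80 ✓; |HC| = 56.05 ✓.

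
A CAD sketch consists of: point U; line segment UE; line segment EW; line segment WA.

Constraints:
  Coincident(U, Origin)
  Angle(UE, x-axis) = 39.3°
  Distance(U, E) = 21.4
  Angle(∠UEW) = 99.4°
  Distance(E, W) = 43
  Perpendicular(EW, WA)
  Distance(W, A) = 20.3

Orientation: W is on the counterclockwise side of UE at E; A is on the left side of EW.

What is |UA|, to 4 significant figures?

46.50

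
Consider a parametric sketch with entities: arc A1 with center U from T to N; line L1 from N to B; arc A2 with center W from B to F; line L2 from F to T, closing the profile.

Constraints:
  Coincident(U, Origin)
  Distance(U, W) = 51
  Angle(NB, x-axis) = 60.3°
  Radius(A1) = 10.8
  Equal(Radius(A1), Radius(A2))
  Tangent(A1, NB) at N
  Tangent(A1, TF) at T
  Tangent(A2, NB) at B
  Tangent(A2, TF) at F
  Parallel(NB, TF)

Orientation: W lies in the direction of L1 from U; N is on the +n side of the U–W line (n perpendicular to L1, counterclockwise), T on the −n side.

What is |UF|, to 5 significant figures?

52.131

Tangency of A1 to both parallel lines with radius 10.8 puts N and T at U ± 10.8·n: N = (-9.3812, 5.3510), T = (9.3812, -5.3510). Equal radii place B and F the same way about W: B = W + 10.8·n = (15.887, 49.651), F = W − 10.8·n = (34.650, 38.949). Then |UF| = |F − U| = 52.131.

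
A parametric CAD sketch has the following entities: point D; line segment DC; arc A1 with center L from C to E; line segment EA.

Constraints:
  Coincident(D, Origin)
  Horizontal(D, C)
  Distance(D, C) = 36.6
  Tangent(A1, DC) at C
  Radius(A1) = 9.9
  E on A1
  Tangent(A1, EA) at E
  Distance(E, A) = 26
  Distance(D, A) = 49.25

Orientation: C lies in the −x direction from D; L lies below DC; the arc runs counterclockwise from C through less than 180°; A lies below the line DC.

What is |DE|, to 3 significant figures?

47.5

D is at the origin; D and C share the same y with |DC| = 36.6 and C on the −x side, so C = (-36.6, 0.00). Since A1 is tangent to DC there, LC ⟂ DC, so L = C + (0, -9.9) = (-36.6, -9.90). Since LE ⟂ EA (tangency), |LA| = √(9.9² + 26.0²) = 27.8 regardless of where E sits on A1. So A lies on both circle(D, 49.25) and circle(L, 27.8); the below-DC intersection is A = (-32.1, -37.4). E is the foot of the tangent from A: E = (-45.2, -14.9).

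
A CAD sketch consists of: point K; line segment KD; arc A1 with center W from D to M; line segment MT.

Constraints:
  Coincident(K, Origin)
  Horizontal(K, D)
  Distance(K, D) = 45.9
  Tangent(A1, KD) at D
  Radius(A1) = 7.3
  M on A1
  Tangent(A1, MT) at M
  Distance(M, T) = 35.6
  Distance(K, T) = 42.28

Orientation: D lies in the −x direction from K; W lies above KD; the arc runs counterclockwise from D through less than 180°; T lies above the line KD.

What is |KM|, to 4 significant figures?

39.62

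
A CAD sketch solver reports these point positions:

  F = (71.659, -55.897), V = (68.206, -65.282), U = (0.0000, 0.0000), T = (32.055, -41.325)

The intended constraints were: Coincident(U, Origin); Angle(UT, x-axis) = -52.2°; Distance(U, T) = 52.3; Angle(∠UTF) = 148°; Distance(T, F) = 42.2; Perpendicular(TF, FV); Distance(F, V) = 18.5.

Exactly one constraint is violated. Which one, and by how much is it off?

Distance(F, V) = 18.5 — off by 8.50.

U = (0.00, 0.00) ✓; UT at -52.20° ✓; |UT| = 52.30 ✓; ∠UTF = 148.0° ✓; |TF| = 42.20 ✓; ∠(TF, FV) = 90.00° ✓; |FV| = 10.00 ✗.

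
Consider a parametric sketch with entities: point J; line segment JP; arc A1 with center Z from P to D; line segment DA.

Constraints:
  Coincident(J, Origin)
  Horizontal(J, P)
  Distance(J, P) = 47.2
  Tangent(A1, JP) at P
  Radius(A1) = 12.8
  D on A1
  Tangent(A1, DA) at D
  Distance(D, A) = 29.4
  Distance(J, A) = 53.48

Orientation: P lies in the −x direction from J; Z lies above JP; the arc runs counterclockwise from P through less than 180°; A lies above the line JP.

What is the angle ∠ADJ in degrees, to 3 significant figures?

108°

Checks: |JP| = 47.20 ✓; ∠(ZP, PJ) = 90.00° ✓; |ZP| = 12.80 ✓; |ZD| = 12.80 ✓; ∠(ZD, DA) = 90.00° ✓; |DA| = 29.40 ✓; |JA| = 53.48 ✓.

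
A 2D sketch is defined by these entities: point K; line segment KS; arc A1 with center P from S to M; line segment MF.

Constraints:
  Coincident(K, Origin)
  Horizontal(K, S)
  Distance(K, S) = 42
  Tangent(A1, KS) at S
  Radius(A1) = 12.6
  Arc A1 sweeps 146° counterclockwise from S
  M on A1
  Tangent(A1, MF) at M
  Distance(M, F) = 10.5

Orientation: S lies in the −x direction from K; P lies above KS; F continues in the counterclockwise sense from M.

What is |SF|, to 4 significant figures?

28.96

K is at the origin; KS is horizontal with |KS| = 42.0 and S on the −x side, so S = (-42.00, 0.000). The tangent condition forces PS to be normal to KS, so P = S + (0, 12.6) = (-42.00, 12.60). On A1, S sits at bearing -90° from P; a 146° counterclockwise sweep puts M at bearing 56°, so M = P + 12.6·(cos 56°, sin 56°) = (-34.95, 23.05). The tangent condition forces PM to be normal to MF, so MF runs along (−sin 56°, cos 56°); with |MF| = 10.5, F = (-43.66, 28.92). Then |SF| = |F − S| = 28.96.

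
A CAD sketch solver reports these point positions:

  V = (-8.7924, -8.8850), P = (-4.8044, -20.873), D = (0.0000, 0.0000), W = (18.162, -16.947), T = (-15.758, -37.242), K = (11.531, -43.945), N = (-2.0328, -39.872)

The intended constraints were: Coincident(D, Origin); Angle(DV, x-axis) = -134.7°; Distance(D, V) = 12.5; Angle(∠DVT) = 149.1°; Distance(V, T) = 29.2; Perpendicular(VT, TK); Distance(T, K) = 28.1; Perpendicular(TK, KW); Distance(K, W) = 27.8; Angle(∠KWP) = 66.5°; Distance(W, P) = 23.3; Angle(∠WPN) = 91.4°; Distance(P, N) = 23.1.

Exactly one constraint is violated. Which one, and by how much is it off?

Distance(P, N) = 23.1 — off by 3.90.

D = (0.00, 0.00) ✓; DV at -134.7° ✓; |DV| = 12.50 ✓; ∠DVT = 149.1° ✓; |VT| = 29.20 ✓; ∠(VT, TK) = 90.00° ✓; |TK| = 28.10 ✓; ∠(TK, KW) = 90.00° ✓; |KW| = 27.80 ✓; ∠KWP = 66.50° ✓; |WP| = 23.30 ✓; ∠WPN = 91.40° ✓; |PN| = 19.20 ✗.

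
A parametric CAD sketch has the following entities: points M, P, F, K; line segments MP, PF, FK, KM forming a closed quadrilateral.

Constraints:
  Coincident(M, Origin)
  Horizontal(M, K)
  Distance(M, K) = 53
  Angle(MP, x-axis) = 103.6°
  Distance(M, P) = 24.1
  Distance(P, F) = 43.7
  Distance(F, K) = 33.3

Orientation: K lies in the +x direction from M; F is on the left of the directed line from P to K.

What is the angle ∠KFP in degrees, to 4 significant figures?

109.5°

Checks: |PF| = 43.70 ✓; |FK| = 33.30 ✓.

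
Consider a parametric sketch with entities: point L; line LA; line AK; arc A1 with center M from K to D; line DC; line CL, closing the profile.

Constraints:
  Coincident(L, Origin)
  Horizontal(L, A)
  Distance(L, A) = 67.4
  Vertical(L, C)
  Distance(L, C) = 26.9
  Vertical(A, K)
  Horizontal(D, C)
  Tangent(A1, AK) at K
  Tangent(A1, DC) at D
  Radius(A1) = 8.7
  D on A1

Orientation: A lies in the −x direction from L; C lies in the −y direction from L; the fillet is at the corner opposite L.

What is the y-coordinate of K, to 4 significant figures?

-18.20

L is at the origin; L and A share the same y with |LA| = 67.4 and A on the −x side, so A = (-67.40, 0.000). LC is vertical with |LC| = 26.9 and C on the −y side, so C = (0.000, -26.90). The virtual corner opposite L is at (-67.40, -26.90). The tangent condition forces MK to be normal to AK and A1 meets DC tangentially, so MD is at right angles to DC, with radius 8.7, so the center M sits 8.7 in from both sides at M = (-58.70, -18.20). That places the tangent points at K = (-67.40, -18.20) on AK and D = (-58.70, -26.90) on DC. So K.y = -18.20.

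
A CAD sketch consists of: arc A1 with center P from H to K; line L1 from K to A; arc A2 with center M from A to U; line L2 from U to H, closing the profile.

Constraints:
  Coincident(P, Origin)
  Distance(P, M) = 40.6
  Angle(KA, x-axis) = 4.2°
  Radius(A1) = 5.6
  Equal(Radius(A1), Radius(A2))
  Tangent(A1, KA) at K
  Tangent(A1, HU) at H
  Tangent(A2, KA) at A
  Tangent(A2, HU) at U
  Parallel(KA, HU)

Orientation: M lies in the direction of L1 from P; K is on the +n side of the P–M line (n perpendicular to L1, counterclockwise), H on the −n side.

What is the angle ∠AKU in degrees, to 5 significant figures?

15.422°

The slot axis is L1's direction at 4.2°, so u = (cos 4.2°, sin 4.2°) = (0.99731, 0.073238) and n = (−sin 4.2°, cos 4.2°) = (-0.073238, 0.99731). P is at the origin and M lies 40.6 along u from P, so M = 40.6·u = (40.491, 2.9735). Tangency of A1 to both parallel lines with radius 5.6 puts K and H at P ± 5.6·n: K = (-0.41013, 5.5850), H = (0.41013, -5.5850). Equal radii place A and U the same way about M: A = M + 5.6·n = (40.081, 8.5584), U = M − 5.6·n = (40.901, -2.6115). Then cos ∠AKU = KA·KU / (|KA||KU|), giving 15.422°.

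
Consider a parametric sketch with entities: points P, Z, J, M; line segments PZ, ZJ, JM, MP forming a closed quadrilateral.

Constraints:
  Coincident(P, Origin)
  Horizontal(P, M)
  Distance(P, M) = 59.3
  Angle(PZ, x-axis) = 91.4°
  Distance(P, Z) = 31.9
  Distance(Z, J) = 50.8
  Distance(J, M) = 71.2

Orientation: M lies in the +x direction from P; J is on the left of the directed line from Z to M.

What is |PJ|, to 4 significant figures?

76.11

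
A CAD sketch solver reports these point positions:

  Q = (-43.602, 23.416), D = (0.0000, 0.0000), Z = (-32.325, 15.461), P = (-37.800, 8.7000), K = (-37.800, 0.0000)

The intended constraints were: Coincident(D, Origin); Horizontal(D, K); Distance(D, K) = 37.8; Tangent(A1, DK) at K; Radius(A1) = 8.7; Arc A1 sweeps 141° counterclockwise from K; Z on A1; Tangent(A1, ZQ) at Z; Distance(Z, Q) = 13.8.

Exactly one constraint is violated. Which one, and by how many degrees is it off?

Tangent(A1, ZQ) at Z — off by 3.80°.

D = (0.00, 0.00) ✓; D.y = 0.00, K.y = 0.00 ✓; |DK| = 37.80 ✓; ∠(PK, KD) = 90.00° ✓; |PK| = 8.700 ✓; bearing(P→Z) − bearing(P→K) = 141.0° ✓; |PZ| = 8.700 ✓; ∠(PZ, ZQ) = 86.20° ✗; |ZQ| = 13.80 ✓.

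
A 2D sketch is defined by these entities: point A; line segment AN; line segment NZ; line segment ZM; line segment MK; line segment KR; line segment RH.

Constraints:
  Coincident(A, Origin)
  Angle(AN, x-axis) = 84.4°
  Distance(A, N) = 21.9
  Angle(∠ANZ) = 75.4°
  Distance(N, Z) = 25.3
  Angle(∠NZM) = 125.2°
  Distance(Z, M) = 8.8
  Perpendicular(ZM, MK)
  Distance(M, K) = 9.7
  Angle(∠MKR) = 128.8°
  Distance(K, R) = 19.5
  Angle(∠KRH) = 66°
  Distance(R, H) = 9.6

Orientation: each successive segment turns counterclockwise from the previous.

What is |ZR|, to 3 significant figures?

22.8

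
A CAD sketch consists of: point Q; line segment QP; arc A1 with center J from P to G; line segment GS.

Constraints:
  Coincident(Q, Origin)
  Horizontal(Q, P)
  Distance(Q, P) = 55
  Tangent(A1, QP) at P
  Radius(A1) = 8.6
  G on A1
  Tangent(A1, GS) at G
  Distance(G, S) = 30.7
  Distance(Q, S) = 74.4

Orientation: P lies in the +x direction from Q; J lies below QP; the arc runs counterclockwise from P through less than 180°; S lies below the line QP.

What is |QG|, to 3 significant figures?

49.3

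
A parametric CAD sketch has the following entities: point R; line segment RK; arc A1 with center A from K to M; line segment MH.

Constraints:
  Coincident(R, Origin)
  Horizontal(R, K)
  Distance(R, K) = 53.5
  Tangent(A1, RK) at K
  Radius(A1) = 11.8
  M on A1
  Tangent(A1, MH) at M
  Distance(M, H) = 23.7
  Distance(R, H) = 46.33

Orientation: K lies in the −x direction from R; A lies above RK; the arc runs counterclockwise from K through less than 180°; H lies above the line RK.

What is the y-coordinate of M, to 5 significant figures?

8.0741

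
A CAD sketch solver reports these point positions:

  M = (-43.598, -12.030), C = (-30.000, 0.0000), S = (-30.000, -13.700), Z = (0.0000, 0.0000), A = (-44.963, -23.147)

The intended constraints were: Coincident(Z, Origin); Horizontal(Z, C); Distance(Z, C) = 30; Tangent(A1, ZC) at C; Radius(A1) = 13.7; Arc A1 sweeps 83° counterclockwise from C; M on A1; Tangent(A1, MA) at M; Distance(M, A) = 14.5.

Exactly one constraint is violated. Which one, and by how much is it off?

Distance(M, A) = 14.5 — off by 3.30.

Z = (0.00, 0.00) ✓; Z.y = 0.00, C.y = 0.00 ✓; |ZC| = 30.00 ✓; ∠(SC, CZ) = 90.00° ✓; |SC| = 13.70 ✓; bearing(S→M) − bearing(S→C) = 83.00° ✓; |SM| = 13.70 ✓; ∠(SM, MA) = 90.00° ✓; |MA| = 11.20 ✗.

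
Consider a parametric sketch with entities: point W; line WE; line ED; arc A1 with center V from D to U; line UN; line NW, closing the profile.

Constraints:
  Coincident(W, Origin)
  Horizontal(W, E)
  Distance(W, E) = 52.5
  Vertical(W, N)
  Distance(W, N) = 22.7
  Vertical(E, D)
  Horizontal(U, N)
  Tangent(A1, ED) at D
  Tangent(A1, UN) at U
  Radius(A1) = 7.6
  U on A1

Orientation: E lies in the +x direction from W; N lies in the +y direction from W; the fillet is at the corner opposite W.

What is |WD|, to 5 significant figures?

54.628

W is at the origin; W and E share the same y with |WE| = 52.5 and E on the +x side, so E = (52.500, 0.0000). W and N share the same x with |WN| = 22.7 and N on the +y side, so N = (0.0000, 22.700). The virtual corner opposite W is at (52.500, 22.700). Since A1 is tangent to ED there, VD ⟂ ED and since A1 is tangent to UN there, VU ⟂ UN, with radius 7.6, so the center V sits 7.6 in from both sides at V = (44.900, 15.100). That places the tangent points at D = (52.500, 15.100) on ED and U = (44.900, 22.700) on UN. Then |WD| = |D − W| = 54.628.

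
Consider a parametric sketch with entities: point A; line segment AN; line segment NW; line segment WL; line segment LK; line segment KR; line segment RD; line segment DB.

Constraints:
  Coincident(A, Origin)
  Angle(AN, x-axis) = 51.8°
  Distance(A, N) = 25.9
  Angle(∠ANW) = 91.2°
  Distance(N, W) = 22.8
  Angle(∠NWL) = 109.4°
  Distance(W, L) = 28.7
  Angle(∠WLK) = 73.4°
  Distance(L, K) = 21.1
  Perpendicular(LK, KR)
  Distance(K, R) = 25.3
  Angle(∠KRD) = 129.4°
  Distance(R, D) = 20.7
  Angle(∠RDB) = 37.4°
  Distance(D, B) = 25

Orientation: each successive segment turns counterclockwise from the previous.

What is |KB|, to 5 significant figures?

17.453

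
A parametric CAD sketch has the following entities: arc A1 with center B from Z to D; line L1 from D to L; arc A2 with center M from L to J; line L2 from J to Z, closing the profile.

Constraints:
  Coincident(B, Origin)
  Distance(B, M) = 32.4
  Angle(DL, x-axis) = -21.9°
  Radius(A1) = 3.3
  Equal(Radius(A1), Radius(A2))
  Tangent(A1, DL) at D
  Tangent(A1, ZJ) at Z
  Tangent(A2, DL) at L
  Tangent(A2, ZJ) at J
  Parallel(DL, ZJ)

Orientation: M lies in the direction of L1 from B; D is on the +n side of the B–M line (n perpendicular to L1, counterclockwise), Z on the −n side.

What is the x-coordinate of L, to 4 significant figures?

31.29

The slot axis is L1's direction at -21.9°, so u = (cos -21.9°, sin -21.9°) = (0.9278, -0.3730) and n = (−sin -21.9°, cos -21.9°) = (0.3730, 0.9278). B is at the origin and M lies 32.4 along u from B, so M = 32.4·u = (30.06, -12.08). Tangency of A1 to both parallel lines with radius 3.3 puts D and Z at B ± 3.3·n: D = (1.231, 3.062), Z = (-1.231, -3.062). Equal radii place L and J the same way about M: L = M + 3.3·n = (31.29, -9.023), J = M − 3.3·n = (28.83, -15.15). So L.x = 31.29.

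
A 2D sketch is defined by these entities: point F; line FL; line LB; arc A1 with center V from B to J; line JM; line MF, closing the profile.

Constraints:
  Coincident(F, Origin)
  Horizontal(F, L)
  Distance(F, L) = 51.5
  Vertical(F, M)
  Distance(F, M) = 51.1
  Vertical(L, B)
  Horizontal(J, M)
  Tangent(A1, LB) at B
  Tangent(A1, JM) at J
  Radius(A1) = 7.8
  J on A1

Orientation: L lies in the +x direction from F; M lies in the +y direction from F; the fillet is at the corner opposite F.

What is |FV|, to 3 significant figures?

61.5

F is at the origin; F and L share the same y with |FL| = 51.5 and L on the +x side, so L = (51.5, 0.00). FM is vertical with |FM| = 51.1 and M on the +y side, so M = (0.00, 51.1). The virtual corner opposite F is at (51.5, 51.1). Since A1 is tangent to LB there, VB ⟂ LB and tangency of A1 to JM means the radius VJ is perpendicular to JM, with radius 7.8, so the center V sits 7.8 in from both sides at V = (43.7, 43.3). Then |FV| = |V − F| = 61.5.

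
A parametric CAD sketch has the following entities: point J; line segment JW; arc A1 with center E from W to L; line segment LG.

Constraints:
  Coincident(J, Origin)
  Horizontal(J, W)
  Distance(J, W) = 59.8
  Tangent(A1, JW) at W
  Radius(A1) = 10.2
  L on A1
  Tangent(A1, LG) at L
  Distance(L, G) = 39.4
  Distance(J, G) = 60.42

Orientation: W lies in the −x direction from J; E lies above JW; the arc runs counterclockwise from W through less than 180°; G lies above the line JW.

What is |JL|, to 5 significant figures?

50.519

Checks: |EL| = 10.20 ✓; ∠(EL, LG) = 90.00° ✓; |LG| = 39.40 ✓; |JG| = 60.42 ✓.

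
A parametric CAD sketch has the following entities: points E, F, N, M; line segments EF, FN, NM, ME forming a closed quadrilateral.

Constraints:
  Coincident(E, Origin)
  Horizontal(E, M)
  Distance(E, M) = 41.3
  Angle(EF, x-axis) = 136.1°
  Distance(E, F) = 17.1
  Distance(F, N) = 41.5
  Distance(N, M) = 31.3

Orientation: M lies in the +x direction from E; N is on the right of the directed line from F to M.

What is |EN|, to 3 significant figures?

24.4

E is at the origin; E and M share the same y with |EM| = 41.3 and M in +x, so M = (41.3, 0). EF runs at 136.1° with |EF| = 17.1, so F = (-12.3, 11.9). N is determined by |FN| = 41.5 and |NM| = 31.3 together: it lies at the intersection of circle(F, 41.5) and circle(M, 31.3). With |FM| = 54.9, the foot of the radical line on FM is 34.2 from F and the perpendicular offset is √(41.5² − 34.2²) = 23.5. Taking the right-of-FM solution: N = (16.0, -18.5).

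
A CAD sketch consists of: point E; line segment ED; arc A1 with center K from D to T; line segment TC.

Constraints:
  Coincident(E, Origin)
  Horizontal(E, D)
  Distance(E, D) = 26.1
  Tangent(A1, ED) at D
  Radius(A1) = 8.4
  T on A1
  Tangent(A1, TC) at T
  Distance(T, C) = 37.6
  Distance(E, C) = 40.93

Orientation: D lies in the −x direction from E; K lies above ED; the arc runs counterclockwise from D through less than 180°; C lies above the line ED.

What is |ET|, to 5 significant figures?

19.033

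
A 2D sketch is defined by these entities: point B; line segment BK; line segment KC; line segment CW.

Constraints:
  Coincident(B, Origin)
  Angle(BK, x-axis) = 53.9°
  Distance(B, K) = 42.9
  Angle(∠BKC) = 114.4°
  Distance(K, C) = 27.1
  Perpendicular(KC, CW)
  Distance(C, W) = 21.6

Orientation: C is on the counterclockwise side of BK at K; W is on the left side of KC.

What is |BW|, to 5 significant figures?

48.106

B is at the origin; BK runs at 53.9° with length 42.9, so K = 42.9·(cos 53.9°, sin 53.9°) = (25.277, 34.663). ∠BKC = 114.4°, so KC runs at 53.9° + (180° − 114.4°) = 119.50° from the x-axis; with |KC| = 27.1, C = K + 27.1·(cos 119.50°, sin 119.50°) = (11.932, 58.249). KC is perpendicular to CW; with |CW| = 21.6 on the left of KC, W = C + 21.6·(-0.87036, -0.49242) = (-6.8678, 47.613). Then |BW| = |W − B| = 48.106.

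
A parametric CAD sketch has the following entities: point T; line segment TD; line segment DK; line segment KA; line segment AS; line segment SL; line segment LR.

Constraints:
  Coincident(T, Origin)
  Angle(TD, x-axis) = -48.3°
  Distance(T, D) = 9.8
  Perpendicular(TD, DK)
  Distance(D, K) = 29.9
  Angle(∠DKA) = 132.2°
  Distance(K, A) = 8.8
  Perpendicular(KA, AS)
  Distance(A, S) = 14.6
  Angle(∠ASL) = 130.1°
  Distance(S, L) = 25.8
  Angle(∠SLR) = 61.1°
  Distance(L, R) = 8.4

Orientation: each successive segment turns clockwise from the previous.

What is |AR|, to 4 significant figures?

31.38

T is at the origin; TD runs at -48.3° with length 9.8, so D = (6.519, -7.317). TD ⟂ DK, so DK runs at -138.3°; with |DK| = 29.9, K = (-15.81, -27.21). ∠DKA = 132.2° gives KA at 173.9° from the x-axis; with |KA| = 8.8, A = (-24.56, -26.27). The perpendicularity gives AS at right angles to KA, so AS runs at 83.90°; with |AS| = 14.6, S = (-23.00, -11.75). ∠ASL = 130.1° gives SL at 34.00° from the x-axis; with |SL| = 25.8, L = (-1.615, 2.672). ∠SLR = 61.1° gives LR at -84.90° from the x-axis; with |LR| = 8.4, R = (-0.8681, -5.695). Then |AR| = |R − A| = 31.38.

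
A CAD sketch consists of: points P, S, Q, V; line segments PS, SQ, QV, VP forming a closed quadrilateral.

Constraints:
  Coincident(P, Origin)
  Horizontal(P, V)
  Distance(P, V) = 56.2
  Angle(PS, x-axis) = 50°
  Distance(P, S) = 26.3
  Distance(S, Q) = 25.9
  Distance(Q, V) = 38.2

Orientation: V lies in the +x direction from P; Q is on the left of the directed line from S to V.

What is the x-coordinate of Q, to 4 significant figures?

38.79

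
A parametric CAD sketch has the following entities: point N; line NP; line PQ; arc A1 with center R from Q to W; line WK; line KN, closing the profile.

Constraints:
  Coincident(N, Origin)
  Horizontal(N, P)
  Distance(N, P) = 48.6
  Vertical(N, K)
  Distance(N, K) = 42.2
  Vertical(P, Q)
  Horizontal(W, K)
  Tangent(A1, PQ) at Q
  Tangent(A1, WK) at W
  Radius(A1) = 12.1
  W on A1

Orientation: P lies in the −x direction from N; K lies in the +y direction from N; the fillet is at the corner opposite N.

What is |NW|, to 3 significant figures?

55.8

N is at the origin; NP is horizontal with |NP| = 48.6 and P on the −x side, so P = (-48.6, 0.00). NK is vertical with |NK| = 42.2 and K on the +y side, so K = (0.00, 42.2). The virtual corner opposite N is at (-48.6, 42.2). Tangency of A1 to PQ means the radius RQ is perpendicular to PQ and tangency of A1 to WK means the radius RW is perpendicular to WK, with radius 12.1, so the center R sits 12.1 in from both sides at R = (-36.5, 30.1). That places the tangent points at Q = (-48.6, 30.1) on PQ and W = (-36.5, 42.2) on WK. Then |NW| = |W − N| = 55.8.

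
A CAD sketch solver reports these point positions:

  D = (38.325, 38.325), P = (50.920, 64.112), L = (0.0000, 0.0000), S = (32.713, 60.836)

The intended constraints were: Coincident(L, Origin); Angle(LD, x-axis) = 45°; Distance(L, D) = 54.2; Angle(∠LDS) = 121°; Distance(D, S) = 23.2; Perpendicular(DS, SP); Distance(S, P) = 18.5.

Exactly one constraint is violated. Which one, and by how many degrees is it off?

Perpendicular(DS, SP) — off by 3.80°.

L = (0.00, 0.00) ✓; LD at 45.00° ✓; |LD| = 54.20 ✓; ∠LDS = 121.0° ✓; |DS| = 23.20 ✓; ∠(DS, SP) = 93.80° ✗; |SP| = 18.50 ✓.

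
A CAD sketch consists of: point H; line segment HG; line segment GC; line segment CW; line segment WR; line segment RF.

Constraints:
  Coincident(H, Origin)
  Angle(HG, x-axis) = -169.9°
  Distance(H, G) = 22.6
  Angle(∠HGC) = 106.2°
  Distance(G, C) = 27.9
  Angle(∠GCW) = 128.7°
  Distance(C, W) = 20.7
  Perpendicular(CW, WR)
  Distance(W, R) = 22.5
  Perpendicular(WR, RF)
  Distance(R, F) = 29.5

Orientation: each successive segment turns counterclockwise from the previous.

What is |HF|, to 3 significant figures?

18.3

H is at the origin; HG runs at -169.9° with length 22.6, so G = (-22.2, -3.96). ∠HGC = 106.2° gives GC at -96.1° from the x-axis; with |GC| = 27.9, C = (-25.2, -31.7). ∠GCW = 128.7° gives CW at -44.8° from the x-axis; with |CW| = 20.7, W = (-10.5, -46.3). CW ⟂ WR, so WR runs at 45.2°; with |WR| = 22.5, R = (5.33, -30.3). WR is perpendicular to RF, so RF runs at 135°; with |RF| = 29.5, F = (-15.6, -9.54). Then |HF| = |F − H| = 18.3.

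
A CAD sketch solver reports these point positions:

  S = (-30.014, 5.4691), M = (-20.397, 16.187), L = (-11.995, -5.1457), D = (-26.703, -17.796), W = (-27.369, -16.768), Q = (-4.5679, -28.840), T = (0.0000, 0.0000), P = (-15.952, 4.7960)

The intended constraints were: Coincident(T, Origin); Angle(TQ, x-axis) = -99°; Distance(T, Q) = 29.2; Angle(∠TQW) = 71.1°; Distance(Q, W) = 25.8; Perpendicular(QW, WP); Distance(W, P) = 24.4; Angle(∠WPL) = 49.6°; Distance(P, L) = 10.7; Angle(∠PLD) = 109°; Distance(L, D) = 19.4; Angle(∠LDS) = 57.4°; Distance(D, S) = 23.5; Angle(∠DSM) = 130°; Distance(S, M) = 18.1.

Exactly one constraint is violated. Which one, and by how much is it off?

Distance(S, M) = 18.1 — off by 3.70.

T = (0.00, 0.00) ✓; TQ at -99.00° ✓; |TQ| = 29.20 ✓; ∠TQW = 71.10° ✓; |QW| = 25.80 ✓; ∠(QW, WP) = 90.00° ✓; |WP| = 24.40 ✓; ∠WPL = 49.60° ✓; |PL| = 10.70 ✓; ∠PLD = 109.0° ✓; |LD| = 19.40 ✓; ∠LDS = 57.40° ✓; |DS| = 23.50 ✓; ∠DSM = 130.0° ✓; |SM| = 14.40 ✗.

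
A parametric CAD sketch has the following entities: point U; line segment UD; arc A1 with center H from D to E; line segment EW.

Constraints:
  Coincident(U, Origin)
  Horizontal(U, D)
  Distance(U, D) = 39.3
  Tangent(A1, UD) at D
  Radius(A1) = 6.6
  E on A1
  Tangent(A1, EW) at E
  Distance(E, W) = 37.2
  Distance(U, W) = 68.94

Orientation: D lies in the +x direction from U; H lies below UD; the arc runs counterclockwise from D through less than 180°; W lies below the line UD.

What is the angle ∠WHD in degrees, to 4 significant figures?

154.3°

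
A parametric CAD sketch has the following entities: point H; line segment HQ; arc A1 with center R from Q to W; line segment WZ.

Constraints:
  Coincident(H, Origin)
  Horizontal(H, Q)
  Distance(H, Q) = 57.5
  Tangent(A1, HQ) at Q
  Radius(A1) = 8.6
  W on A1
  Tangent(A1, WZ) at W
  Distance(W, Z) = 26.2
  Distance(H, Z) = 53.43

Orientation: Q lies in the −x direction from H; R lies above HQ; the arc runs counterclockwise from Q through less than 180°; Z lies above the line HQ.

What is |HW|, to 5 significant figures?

49.586

Checks: |RW| = 8.600 ✓; ∠(RW, WZ) = 90.00° ✓; |WZ| = 26.20 ✓; |HZ| = 53.43 ✓.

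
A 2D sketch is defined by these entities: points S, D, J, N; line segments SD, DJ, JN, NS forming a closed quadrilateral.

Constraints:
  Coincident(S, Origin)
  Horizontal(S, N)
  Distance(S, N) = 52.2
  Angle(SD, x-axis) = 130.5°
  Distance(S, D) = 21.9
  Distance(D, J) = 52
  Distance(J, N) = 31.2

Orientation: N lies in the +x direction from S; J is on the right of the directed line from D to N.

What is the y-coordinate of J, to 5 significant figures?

-16.581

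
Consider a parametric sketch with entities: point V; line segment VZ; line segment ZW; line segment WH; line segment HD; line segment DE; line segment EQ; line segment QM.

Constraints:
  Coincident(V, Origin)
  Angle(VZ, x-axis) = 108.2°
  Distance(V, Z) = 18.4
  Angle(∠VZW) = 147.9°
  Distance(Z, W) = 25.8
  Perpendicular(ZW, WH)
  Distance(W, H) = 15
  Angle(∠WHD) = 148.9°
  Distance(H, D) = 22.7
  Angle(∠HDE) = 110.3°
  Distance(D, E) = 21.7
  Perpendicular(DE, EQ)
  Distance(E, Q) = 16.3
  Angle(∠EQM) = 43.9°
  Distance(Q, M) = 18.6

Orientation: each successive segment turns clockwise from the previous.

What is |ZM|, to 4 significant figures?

30.53

DE is perpendicular to EQ, so EQ runs at 155.3°; with |EQ| = 16.3, Q = (7.187, 9.966). ∠EQM = 43.9° gives QM at 19.20° from the x-axis; with |QM| = 18.6, M = (24.75, 16.08). Then |ZM| = |M − Z| = 30.53.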